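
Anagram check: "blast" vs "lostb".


Word 1: "blast" → sorted: ablst
Word 2: "lostb" → sorted: blost
Same letters? ablst != blost
Anagram = No


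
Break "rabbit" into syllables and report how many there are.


Word: "rabbit"
Syllable breakdown: rab-bit
Counting: 2 parts
= 2 syllables


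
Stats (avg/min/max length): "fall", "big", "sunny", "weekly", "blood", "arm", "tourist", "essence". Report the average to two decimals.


Lengths: "fall"=4, "big"=3, "sunny"=5, "weekly"=6, "blood"=5, "arm"=3, "tourist"=7, "essence"=7
Sum = 40, Count = 8
Average = 40/8 = 5.00
= avg=5.00, min=3, max=7


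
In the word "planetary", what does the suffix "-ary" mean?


Suffix: -ary
Example: planetary (planet + -ary)
Meaning = relating to


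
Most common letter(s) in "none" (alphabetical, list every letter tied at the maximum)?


Word: "none"
Letter counts:
  'e': 1
  'n': 2
  'o': 1
Maximum count = 2
Most frequent = 'n' (2 times each)


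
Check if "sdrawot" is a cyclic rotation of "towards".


Word: "towards", Candidate: "sdrawot"
Method: check if candidate is substring of word+word
"towardstowards" contains "sdrawot"? No
Is rotation = No


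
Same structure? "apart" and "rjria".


Pattern of "apart": [0, 1, 0, 2, 3]
Pattern of "rjria": [0, 1, 0, 2, 3]
Patterns match
Same pattern = Yes


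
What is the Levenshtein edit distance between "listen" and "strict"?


Word 1: "listen" (length 6)
Word 2: "strict" (length 6)
One optimal edit sequence (insert/delete/substitute each cost 1):
  1. substitute 'l' -> 's'  (+1)
  2. substitute 'i' -> 't'  (+1)
  3. substitute 's' -> 'r'  (+1)
  4. substitute 't' -> 'i'  (+1)
  5. substitute 'e' -> 'c'  (+1)
  6. substitute 'n' -> 't'  (+1)
Total edit operations: 6
Edit distance = 6


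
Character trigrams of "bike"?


Word: "bike" (length 4)
Number of trigrams = 4 - 3 + 1 = 2
  Position 0: "bik"
  Position 1: "ike"
Trigrams = "bik", "ike"


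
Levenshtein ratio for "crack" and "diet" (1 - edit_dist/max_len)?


Word 1: "crack" (length 5)
Word 2: "diet" (length 4)
One optimal edit sequence:
  1. delete 'c'  (+1)
  2. substitute 'r' -> 'd'  (+1)
  3. substitute 'a' -> 'i'  (+1)
  4. substitute 'c' -> 'e'  (+1)
  5. substitute 'k' -> 't'  (+1)
Edit distance = 5
Max length = max(5, 4) = 5
Similarity = 1 - 5/5
= 0.0000


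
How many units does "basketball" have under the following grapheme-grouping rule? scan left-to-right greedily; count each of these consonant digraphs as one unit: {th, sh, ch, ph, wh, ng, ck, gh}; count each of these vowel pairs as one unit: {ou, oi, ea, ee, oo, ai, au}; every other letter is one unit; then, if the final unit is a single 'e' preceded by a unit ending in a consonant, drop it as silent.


Word: "basketball" (10 letters)
Left-to-right scan:
  [1] 'b' (letter)
  [2] 'a' (letter)
  [3] 's' (letter)
  [4] 'k' (letter)
  [5] 'e' (letter)
  [6] 't' (letter)
  [7] 'b' (letter)
  [8] 'a' (letter)
  [9] 'l' (letter)
  [10] 'l' (letter)
Units from scan: 10
Sound units = 10 units


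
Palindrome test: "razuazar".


Word: "razuazar"
Reversed: "razauzar"
Forward == Backward? razuazar != razauzar
Palindrome = No


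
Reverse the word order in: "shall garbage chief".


Original: "shall garbage chief"
Words (1..n): shall | garbage | chief
Reversed (n..1): chief | garbage | shall
Result = "chief garbage shall"


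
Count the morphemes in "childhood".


Word: "childhood"
Morphemes: child + -hood
Each morpheme carries meaning
= 2 morphemes


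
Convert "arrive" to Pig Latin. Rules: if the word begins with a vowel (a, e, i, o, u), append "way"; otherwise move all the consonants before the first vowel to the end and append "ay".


Word: "arrive"
Starts with vowel → add 'way'
Pig Latin = "arriveway"


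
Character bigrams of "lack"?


Word: "lack" (length 4)
Number of bigrams = 4 - 2 + 1 = 3
  Position 0: "la"
  Position 1: "ac"
  Position 2: "ck"
Bigrams = "la", "ac", "ck"


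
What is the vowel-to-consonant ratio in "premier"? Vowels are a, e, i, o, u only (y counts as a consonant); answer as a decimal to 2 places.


Word: "premier"
Vowels (a,e,i,o,u): 3
Consonants: 4
Ratio = 3/4
= 0.75


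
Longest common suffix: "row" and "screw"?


Word 1: "row"
Word 2: "screw"
Comparing from end:
  Pos -1: 'w' == 'w'
  Pos -2: 'o' != 'e' (stop)
LCS = "w" (length 1)


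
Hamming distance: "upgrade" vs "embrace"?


Comparing character by character (same length = 7):
  Pos 0: 'u' vs 'e' !=
  Pos 1: 'p' vs 'm' !=
  Pos 2: 'g' vs 'b' !=
  Pos 3: 'r' vs 'r' =
  Pos 4: 'a' vs 'a' =
  Pos 5: 'd' vs 'c' !=
  Pos 6: 'e' vs 'e' =
Hamming distance = 4


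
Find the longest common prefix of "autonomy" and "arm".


Word 1: "autonomy"
Word 2: "arm"
Comparing from start:
  Pos 0: 'a' == 'a'
  Pos 1: 'u' != 'r' (stop)
LCP = "a" (length 1)


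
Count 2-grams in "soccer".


Word: "soccer" (length 6)
Number of 2-grams = length - 2 + 1 = 6 - 2 + 1
= 5


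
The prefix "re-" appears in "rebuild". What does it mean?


Prefix: re-
Example: rebuild = re- + build
Meaning = again


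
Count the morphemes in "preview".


Word: "preview"
Morphemes: pre- + view
Each morpheme carries meaning
= 2 morphemes


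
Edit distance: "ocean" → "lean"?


Word 1: "ocean" (length 5)
Word 2: "lean" (length 4)
One optimal edit sequence (insert/delete/substitute each cost 1):
  1. delete 'o'  (+1)
  2. substitute 'c' -> 'l'  (+1)
  3. keep 'e'
  4. keep 'a'
  5. keep 'n'
Total edit operations: 2
Edit distance = 2


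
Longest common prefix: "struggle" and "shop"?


Word 1: "struggle"
Word 2: "shop"
Comparing from start:
  Pos 0: 's' == 's'
  Pos 1: 't' != 'h' (stop)
LCP = "s" (length 1)


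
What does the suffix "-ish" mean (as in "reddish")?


Suffix: -ish
Example: reddish = red + -ish, with a spelling change
Meaning = somewhat / having the qualities of


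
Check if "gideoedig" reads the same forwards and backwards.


Word: "gideoedig"
Reversed: "gideoedig"
Forward == Backward? gideoedig == gideoedig
Palindrome = Yes


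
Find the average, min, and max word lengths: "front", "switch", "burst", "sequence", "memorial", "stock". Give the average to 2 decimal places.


Lengths: "front"=5, "switch"=6, "burst"=5, "sequence"=8, "memorial"=8, "stock"=5
Sum = 37, Count = 6
Average = 37/6 = 6.17
= avg=6.17, min=5, max=8


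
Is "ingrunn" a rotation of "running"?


Word: "running", Candidate: "ingrunn"
Method: check if candidate is substring of word+word
"runningrunning" contains "ingrunn"? Yes
Is rotation = Yes


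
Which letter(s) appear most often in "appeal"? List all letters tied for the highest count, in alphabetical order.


Word: "appeal"
Letter counts:
  'a': 2
  'e': 1
  'l': 1
  'p': 2
Maximum count = 2
Most frequent = 'a', 'p' (2 times each)


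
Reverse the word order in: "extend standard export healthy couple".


Original: "extend standard export healthy couple"
Words (1..n): extend | standard | export | healthy | couple
Reversed (n..1): couple | healthy | export | standard | extend
Result = "couple healthy export standard extend"


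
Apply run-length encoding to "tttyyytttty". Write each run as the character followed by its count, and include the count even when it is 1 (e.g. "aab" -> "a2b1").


String: "tttyyytttty"
Scanning for consecutive runs:
  't' x 3
  'y' x 3
  't' x 4
  'y' x 1
RLE = "t3y3t4y1"


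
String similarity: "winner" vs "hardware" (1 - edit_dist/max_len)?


Word 1: "winner" (length 6)
Word 2: "hardware" (length 8)
One optimal edit sequence:
  1. insert 'h'  (+1)
  2. substitute 'w' -> 'a'  (+1)
  3. substitute 'i' -> 'r'  (+1)
  4. substitute 'n' -> 'd'  (+1)
  5. substitute 'n' -> 'w'  (+1)
  6. substitute 'e' -> 'a'  (+1)
  7. keep 'r'
  8. insert 'e'  (+1)
Edit distance = 7
Max length = max(6, 8) = 8
Similarity = 1 - 7/8
= 0.1250


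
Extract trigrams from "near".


Word: "near" (length 4)
Number of trigrams = 4 - 3 + 1 = 2
  Position 0: "nea"
  Position 1: "ear"
Trigrams = "nea", "ear"


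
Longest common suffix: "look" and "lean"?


Word 1: "look"
Word 2: "lean"
Comparing from end:
  Pos -1: 'k' != 'n' (stop)
LCS = "" (length 0)


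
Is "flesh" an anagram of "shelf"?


Word 1: "shelf" → sorted: efhls
Word 2: "flesh" → sorted: efhls
Same letters? efhls == efhls
Anagram = Yes


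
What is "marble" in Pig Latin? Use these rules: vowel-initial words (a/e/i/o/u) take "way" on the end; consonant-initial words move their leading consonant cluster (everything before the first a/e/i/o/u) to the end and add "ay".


Word: "marble"
Starts with consonant(s) → move to end, add 'ay'
Consonant cluster: "m"
Pig Latin = "arblemay"


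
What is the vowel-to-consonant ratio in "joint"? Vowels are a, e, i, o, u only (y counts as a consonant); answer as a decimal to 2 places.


Word: "joint"
Vowels (a,e,i,o,u): 2
Consonants: 3
Ratio = 2/3
= 0.67


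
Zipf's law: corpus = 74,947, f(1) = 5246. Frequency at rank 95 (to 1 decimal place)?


Zipf's law: f(r) = f(1) / r
f(1) = 5246
f(95) = 5246 / 95
= 55.2 occurrences


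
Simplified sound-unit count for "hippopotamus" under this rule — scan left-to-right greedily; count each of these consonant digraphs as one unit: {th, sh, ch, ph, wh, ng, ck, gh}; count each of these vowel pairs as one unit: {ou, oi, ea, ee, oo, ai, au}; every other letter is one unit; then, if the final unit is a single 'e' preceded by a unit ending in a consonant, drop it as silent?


Word: "hippopotamus" (12 letters)
Left-to-right scan:
  [1] 'h' (letter)
  [2] 'i' (letter)
  [3] 'p' (letter)
  [4] 'p' (letter)
  [5] 'o' (letter)
  [6] 'p' (letter)
  [7] 'o' (letter)
  [8] 't' (letter)
  [9] 'a' (letter)
  [10] 'm' (letter)
  [11] 'u' (letter)
  [12] 's' (letter)
Units from scan: 12
Sound units = 12 units


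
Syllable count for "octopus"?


Word: "octopus"
Syllable breakdown: oc / to / pus
Counting: 3 parts
= 3 syllables


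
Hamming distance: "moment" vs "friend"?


Comparing character by character (same length = 6):
  Pos 0: 'm' vs 'f' !=
  Pos 1: 'o' vs 'r' !=
  Pos 2: 'm' vs 'i' !=
  Pos 3: 'e' vs 'e' =
  Pos 4: 'n' vs 'n' =
  Pos 5: 't' vs 'd' !=
Hamming distance = 4


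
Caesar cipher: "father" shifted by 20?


Word: "father"
Shift: 20
Each letter → (letter + shift) mod 26:
  'f' (5) + 20 = 25 → 'z'
  'a' (0) + 20 = 20 → 'u'
  't' (19) + 20 = 13 → 'n'
  'h' (7) + 20 = 1 → 'b'
  'e' (4) + 20 = 24 → 'y'
  'r' (17) + 20 = 11 → 'l'
Result = "zunbyl"


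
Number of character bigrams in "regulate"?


Word: "regulate" (length 8)
Number of 2-grams = length - 2 + 1 = 8 - 2 + 1
= 7


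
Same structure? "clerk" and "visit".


Pattern of "clerk": [0, 1, 2, 3, 4]
Pattern of "visit": [0, 1, 2, 1, 3]
Patterns do not match
Same pattern = No


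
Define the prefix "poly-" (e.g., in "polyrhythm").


Prefix: poly-
As in: polyrhythm -> poly- + rhythm
Meaning = many


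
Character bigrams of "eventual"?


Word: "eventual" (length 8)
Number of bigrams = 8 - 2 + 1 = 7
  Position 0: "ev"
  Position 1: "ve"
  Position 2: "en"
  Position 3: "nt"
  Position 4: "tu"
  Position 5: "ua"
  Position 6: "al"
Bigrams = "ev", "ve", "en", "nt", "tu", "ua", "al"


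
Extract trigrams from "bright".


Word: "bright" (length 6)
Number of trigrams = 6 - 3 + 1 = 4
  Position 0: "bri"
  Position 1: "rig"
  Position 2: "igh"
  Position 3: "ght"
Trigrams = "bri", "rig", "igh", "ght"


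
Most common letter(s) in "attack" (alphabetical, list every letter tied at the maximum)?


Word: "attack"
Letter counts:
  'a': 2
  'c': 1
  'k': 1
  't': 2
Maximum count = 2
Most frequent = 'a', 't' (2 times each)


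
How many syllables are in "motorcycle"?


Word: "motorcycle"
Syllable breakdown: mo | tor | cy | cle
Counting: 4 parts
= 4 syllables


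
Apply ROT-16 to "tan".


Word: "tan"
Shift: 16
Each letter → (letter + shift) mod 26:
  't' (19) + 16 = 9 → 'j'
  'a' (0) + 16 = 16 → 'q'
  'n' (13) + 16 = 3 → 'd'
Result = "jqd"


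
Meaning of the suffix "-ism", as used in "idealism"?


Suffix: -ism
As in: idealism -> ideal + -ism
Meaning = belief / practice


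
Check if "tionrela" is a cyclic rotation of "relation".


Word: "relation", Candidate: "tionrela"
Method: check if candidate is substring of word+word
"relationrelation" contains "tionrela"? Yes
Is rotation = Yes


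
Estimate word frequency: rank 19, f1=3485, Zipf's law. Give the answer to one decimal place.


Zipf's law: f(r) = f(1) / r
f(1) = 3485
f(19) = 3485 / 19
= 183.4 occurrences


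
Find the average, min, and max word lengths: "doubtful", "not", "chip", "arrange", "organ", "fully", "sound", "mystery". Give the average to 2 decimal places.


Lengths: "doubtful"=8, "not"=3, "chip"=4, "arrange"=7, "organ"=5, "fully"=5, "sound"=5, "mystery"=7
Sum = 44, Count = 8
Average = 44/8 = 5.50
= avg=5.50, min=3, max=8


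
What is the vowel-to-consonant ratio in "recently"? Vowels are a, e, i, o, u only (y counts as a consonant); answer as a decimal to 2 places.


Word: "recently"
Vowels (a,e,i,o,u): 2
Consonants: 6
Ratio = 2/6
= 0.33


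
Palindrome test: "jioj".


Word: "jioj"
Reversed: "joij"
Forward == Backward? jioj != joij
Palindrome = No


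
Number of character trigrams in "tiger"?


Word: "tiger" (length 5)
Number of 3-grams = length - 3 + 1 = 5 - 3 + 1
= 3


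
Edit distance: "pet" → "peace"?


Word 1: "pet" (length 3)
Word 2: "peace" (length 5)
One optimal edit sequence (insert/delete/substitute each cost 1):
  1. keep 'p'
  2. keep 'e'
  3. insert 'a'  (+1)
  4. insert 'c'  (+1)
  5. substitute 't' -> 'e'  (+1)
Total edit operations: 3
Edit distance = 3


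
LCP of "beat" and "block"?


Word 1: "beat"
Word 2: "block"
Comparing from start:
  Pos 0: 'b' == 'b'
  Pos 1: 'e' != 'l' (stop)
LCP = "b" (length 1)


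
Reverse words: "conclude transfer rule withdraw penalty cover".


Original: "conclude transfer rule withdraw penalty cover"
Words (1..n): conclude | transfer | rule | withdraw | penalty | cover
Reversed (n..1): cover | penalty | withdraw | rule | transfer | conclude
Result = "cover penalty withdraw rule transfer conclude"


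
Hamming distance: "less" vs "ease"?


Comparing character by character (same length = 4):
  Pos 0: 'l' vs 'e' !=
  Pos 1: 'e' vs 'a' !=
  Pos 2: 's' vs 's' =
  Pos 3: 's' vs 'e' !=
Hamming distance = 3


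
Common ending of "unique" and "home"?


Word 1: "unique"
Word 2: "home"
Comparing from end:
  Pos -1: 'e' == 'e'
  Pos -2: 'u' != 'm' (stop)
LCS = "e" (length 1)


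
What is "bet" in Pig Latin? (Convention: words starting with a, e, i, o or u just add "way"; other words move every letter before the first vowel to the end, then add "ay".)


Word: "bet"
Starts with consonant(s) → move to end, add 'ay'
Consonant cluster: "b"
Pig Latin = "etbay"


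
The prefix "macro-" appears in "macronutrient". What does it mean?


Prefix: macro-
Example: macronutrient = macro- + nutrient
Meaning = large


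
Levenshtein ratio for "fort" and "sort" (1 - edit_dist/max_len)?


Word 1: "fort" (length 4)
Word 2: "sort" (length 4)
One optimal edit sequence:
  1. substitute 'f' -> 's'  (+1)
  2. keep 'o'
  3. keep 'r'
  4. keep 't'
Edit distance = 1
Max length = max(4, 4) = 4
Similarity = 1 - 1/4
= 0.7500


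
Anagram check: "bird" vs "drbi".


Word 1: "bird" → sorted: bdir
Word 2: "drbi" → sorted: bdir
Same letters? bdir == bdir
Anagram = Yes


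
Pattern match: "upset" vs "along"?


Pattern of "upset": [0, 1, 2, 3, 4]
Pattern of "along": [0, 1, 2, 3, 4]
Patterns match
Same pattern = Yes


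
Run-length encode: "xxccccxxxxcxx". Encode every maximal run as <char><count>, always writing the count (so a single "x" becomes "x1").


String: "xxccccxxxxcxx"
Scanning for consecutive runs:
  'x' x 2
  'c' x 4
  'x' x 4
  'c' x 1
  'x' x 2
RLE = "x2c4x4c1x2"


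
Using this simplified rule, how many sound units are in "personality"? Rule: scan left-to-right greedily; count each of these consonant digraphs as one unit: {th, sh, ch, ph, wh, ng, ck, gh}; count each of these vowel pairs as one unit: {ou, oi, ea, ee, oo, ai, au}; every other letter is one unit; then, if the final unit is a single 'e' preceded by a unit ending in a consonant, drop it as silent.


Word: "personality" (11 letters)
Left-to-right scan:
  [1] 'p' (letter)
  [2] 'e' (letter)
  [3] 'r' (letter)
  [4] 's' (letter)
  [5] 'o' (letter)
  [6] 'n' (letter)
  [7] 'a' (letter)
  [8] 'l' (letter)
  [9] 'i' (letter)
  [10] 't' (letter)
  [11] 'y' (letter)
Units from scan: 11
Sound units = 11 units


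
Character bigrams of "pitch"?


Word: "pitch" (length 5)
Number of bigrams = 5 - 2 + 1 = 4
  Position 0: "pi"
  Position 1: "it"
  Position 2: "tc"
  Position 3: "ch"
Bigrams = "pi", "it", "tc", "ch"


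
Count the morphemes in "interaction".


Word: "interaction"
Morphemes: inter- / act / -ion
Each morpheme carries meaning
= 3 morphemes


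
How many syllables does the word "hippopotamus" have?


Word: "hippopotamus"
Syllable breakdown: hip · po · pot · a · mus
Counting: 5 parts
= 5 syllables


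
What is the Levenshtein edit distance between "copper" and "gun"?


Word 1: "copper" (length 6)
Word 2: "gun" (length 3)
One optimal edit sequence (insert/delete/substitute each cost 1):
  1. delete 'c'  (+1)
  2. delete 'o'  (+1)
  3. delete 'p'  (+1)
  4. substitute 'p' -> 'g'  (+1)
  5. substitute 'e' -> 'u'  (+1)
  6. substitute 'r' -> 'n'  (+1)
Total edit operations: 6
Edit distance = 6


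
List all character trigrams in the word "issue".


Word: "issue" (length 5)
Number of trigrams = 5 - 3 + 1 = 3
  Position 0: "iss"
  Position 1: "ssu"
  Position 2: "sue"
Trigrams = "iss", "ssu", "sue"


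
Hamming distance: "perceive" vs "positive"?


Comparing character by character (same length = 8):
  Pos 0: 'p' vs 'p' =
  Pos 1: 'e' vs 'o' !=
  Pos 2: 'r' vs 's' !=
  Pos 3: 'c' vs 'i' !=
  Pos 4: 'e' vs 't' !=
  Pos 5: 'i' vs 'i' =
  Pos 6: 'v' vs 'v' =
  Pos 7: 'e' vs 'e' =
Hamming distance = 4


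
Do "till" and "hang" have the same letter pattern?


Pattern of "till": [0, 1, 2, 2]
Pattern of "hang": [0, 1, 2, 3]
Patterns do not match
Same pattern = No


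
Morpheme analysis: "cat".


Word: "cat"
Morphemes: cat
Each morpheme carries meaning
= 1 morpheme


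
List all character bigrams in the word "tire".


Word: "tire" (length 4)
Number of bigrams = 4 - 2 + 1 = 3
  Position 0: "ti"
  Position 1: "ir"
  Position 2: "re"
Bigrams = "ti", "ir", "re"


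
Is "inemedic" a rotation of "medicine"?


Word: "medicine", Candidate: "inemedic"
Method: check if candidate is substring of word+word
"medicinemedicine" contains "inemedic"? Yes
Is rotation = Yes


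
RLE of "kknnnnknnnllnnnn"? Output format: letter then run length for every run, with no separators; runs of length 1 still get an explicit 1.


String: "kknnnnknnnllnnnn"
Scanning for consecutive runs:
  'k' x 2
  'n' x 4
  'k' x 1
  'n' x 3
  'l' x 2
  'n' x 4
RLE = "k2n4k1n3l2n4"


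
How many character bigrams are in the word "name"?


Word: "name" (length 4)
Number of 2-grams = length - 2 + 1 = 4 - 2 + 1
= 3


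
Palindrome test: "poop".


Word: "poop"
Reversed: "poop"
Forward == Backward? poop == poop
Palindrome = Yes


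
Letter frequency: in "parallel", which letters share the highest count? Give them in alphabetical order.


Word: "parallel"
Letter counts:
  'a': 2
  'e': 1
  'l': 3
  'p': 1
  'r': 1
Maximum count = 3
Most frequent = 'l' (3 times each)


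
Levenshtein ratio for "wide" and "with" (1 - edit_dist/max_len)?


Word 1: "wide" (length 4)
Word 2: "with" (length 4)
One optimal edit sequence:
  1. keep 'w'
  2. keep 'i'
  3. substitute 'd' -> 't'  (+1)
  4. substitute 'e' -> 'h'  (+1)
Edit distance = 2
Max length = max(4, 4) = 4
Similarity = 1 - 2/4
= 0.5000


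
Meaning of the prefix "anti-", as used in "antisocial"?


Prefix: anti-
As in: antisocial -> anti- + social
Meaning = against


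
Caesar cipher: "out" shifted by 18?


Word: "out"
Shift: 18
Each letter → (letter + shift) mod 26:
  'o' (14) + 18 = 6 → 'g'
  'u' (20) + 18 = 12 → 'm'
  't' (19) + 18 = 11 → 'l'
Result = "gml"


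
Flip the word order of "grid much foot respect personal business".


Original: "grid much foot respect personal business"
Words (1..n): grid | much | foot | respect | personal | business
Reversed (n..1): business | personal | respect | foot | much | grid
Result = "business personal respect foot much grid"


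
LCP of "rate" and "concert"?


Word 1: "rate"
Word 2: "concert"
Comparing from start:
  Pos 0: 'r' != 'c' (stop)
LCP = "" (length 0)


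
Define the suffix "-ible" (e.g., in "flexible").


Suffix: -ible
Example: flexible = flex + -ible
Meaning = capable of


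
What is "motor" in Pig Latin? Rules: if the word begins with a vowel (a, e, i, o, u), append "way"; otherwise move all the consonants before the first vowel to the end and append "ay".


Word: "motor"
Starts with consonant(s) → move to end, add 'ay'
Consonant cluster: "m"
Pig Latin = "otormay"


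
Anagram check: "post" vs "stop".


Word 1: "post" → sorted: opst
Word 2: "stop" → sorted: opst
Same letters? opst == opst
Anagram = Yes


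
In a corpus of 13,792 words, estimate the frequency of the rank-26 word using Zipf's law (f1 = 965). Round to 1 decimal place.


Zipf's law: f(r) = f(1) / r
f(1) = 965
f(26) = 965 / 26
= 37.1 occurrences


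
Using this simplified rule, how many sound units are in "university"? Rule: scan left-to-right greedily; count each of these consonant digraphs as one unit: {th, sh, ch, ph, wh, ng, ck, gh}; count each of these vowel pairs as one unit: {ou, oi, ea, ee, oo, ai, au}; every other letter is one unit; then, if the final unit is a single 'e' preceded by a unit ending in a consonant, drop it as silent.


Word: "university" (10 letters)
Left-to-right scan:
  (1) 'u' (letter)
  (2) 'n' (letter)
  (3) 'i' (letter)
  (4) 'v' (letter)
  (5) 'e' (letter)
  (6) 'r' (letter)
  (7) 's' (letter)
  (8) 'i' (letter)
  (9) 't' (letter)
  (10) 'y' (letter)
Units from scan: 10
Sound units = 10 units


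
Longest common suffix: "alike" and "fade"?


Word 1: "alike"
Word 2: "fade"
Comparing from end:
  Pos -1: 'e' == 'e'
  Pos -2: 'k' != 'd' (stop)
LCS = "e" (length 1)


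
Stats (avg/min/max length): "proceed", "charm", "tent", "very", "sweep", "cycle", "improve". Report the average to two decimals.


Lengths: "proceed"=7, "charm"=5, "tent"=4, "very"=4, "sweep"=5, "cycle"=5, "improve"=7
Sum = 37, Count = 7
Average = 37/7 = 5.29
= avg=5.29, min=4, max=7


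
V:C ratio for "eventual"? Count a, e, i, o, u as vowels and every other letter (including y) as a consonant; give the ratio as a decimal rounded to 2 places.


Word: "eventual"
Vowels (a,e,i,o,u): 4
Consonants: 4
Ratio = 4/4
= 1.00


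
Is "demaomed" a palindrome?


Word: "demaomed"
Reversed: "demoamed"
Forward == Backward? demaomed != demoamed
Palindrome = No


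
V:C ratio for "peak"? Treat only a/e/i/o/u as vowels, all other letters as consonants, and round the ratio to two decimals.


Word: "peak"
Vowels (a,e,i,o,u): 2
Consonants: 2
Ratio = 2/2
= 1.00


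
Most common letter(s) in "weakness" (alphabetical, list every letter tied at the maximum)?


Word: "weakness"
Letter counts:
  'a': 1
  'e': 2
  'k': 1
  'n': 1
  's': 2
  'w': 1
Maximum count = 2
Most frequent = 'e', 's' (2 times each)


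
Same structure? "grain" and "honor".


Pattern of "grain": [0, 1, 2, 3, 4]
Pattern of "honor": [0, 1, 2, 1, 3]
Patterns do not match
Same pattern = No


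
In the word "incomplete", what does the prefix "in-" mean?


Prefix: in-
Example: incomplete (in- + complete)
Meaning = not / into


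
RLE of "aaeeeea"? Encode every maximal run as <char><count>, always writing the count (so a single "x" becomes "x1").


String: "aaeeeea"
Scanning for consecutive runs:
  'a' x 2
  'e' x 4
  'a' x 1
RLE = "a2e4a1"


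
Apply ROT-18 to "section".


Word: "section"
Shift: 18
Each letter → (letter + shift) mod 26:
  's' (18) + 18 = 10 → 'k'
  'e' (4) + 18 = 22 → 'w'
  'c' (2) + 18 = 20 → 'u'
  't' (19) + 18 = 11 → 'l'
  'i' (8) + 18 = 0 → 'a'
  'o' (14) + 18 = 6 → 'g'
  'n' (13) + 18 = 5 → 'f'
Result = "kwulagf"


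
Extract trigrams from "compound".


Word: "compound" (length 8)
Number of trigrams = 8 - 3 + 1 = 6
  Position 0: "com"
  Position 1: "omp"
  Position 2: "mpo"
  Position 3: "pou"
  Position 4: "oun"
  Position 5: "und"
Trigrams = "com", "omp", "mpo", "pou", "oun", "und"


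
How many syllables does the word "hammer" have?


Word: "hammer"
Syllable breakdown: ham · mer
Counting: 2 parts
= 2 syllables


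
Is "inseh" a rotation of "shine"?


Word: "shine", Candidate: "inseh"
Method: check if candidate is substring of word+word
"shineshine" contains "inseh"? No
Is rotation = No


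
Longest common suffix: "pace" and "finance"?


Word 1: "pace"
Word 2: "finance"
Comparing from end:
  Pos -1: 'e' == 'e'
  Pos -2: 'c' == 'c'
  Pos -3: 'a' != 'n' (stop)
LCS = "ce" (length 2)


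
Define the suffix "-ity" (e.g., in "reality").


Suffix: -ity
Example: reality = real + -ity
Meaning = quality of


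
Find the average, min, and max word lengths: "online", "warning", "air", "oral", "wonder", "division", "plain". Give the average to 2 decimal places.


Lengths: "online"=6, "warning"=7, "air"=3, "oral"=4, "wonder"=6, "division"=8, "plain"=5
Sum = 39, Count = 7
Average = 39/7 = 5.57
= avg=5.57, min=3, max=8


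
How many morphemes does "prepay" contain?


Word: "prepay"
Morphemes: pre- / pay
Each morpheme carries meaning
= 2 morphemes


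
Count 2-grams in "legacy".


Word: "legacy" (length 6)
Number of 2-grams = length - 2 + 1 = 6 - 2 + 1
= 5


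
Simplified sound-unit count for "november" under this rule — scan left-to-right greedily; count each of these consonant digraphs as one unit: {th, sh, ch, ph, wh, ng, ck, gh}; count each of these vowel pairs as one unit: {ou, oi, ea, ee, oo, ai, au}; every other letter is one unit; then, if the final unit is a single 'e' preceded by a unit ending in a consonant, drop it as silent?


Word: "november" (8 letters)
Left-to-right scan:
  1. 'n' (letter)
  2. 'o' (letter)
  3. 'v' (letter)
  4. 'e' (letter)
  5. 'm' (letter)
  6. 'b' (letter)
  7. 'e' (letter)
  8. 'r' (letter)
Units from scan: 8
Sound units = 8 units


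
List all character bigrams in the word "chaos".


Word: "chaos" (length 5)
Number of bigrams = 5 - 2 + 1 = 4
  Position 0: "ch"
  Position 1: "ha"
  Position 2: "ao"
  Position 3: "os"
Bigrams = "ch", "ha", "ao", "os"


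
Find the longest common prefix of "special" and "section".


Word 1: "special"
Word 2: "section"
Comparing from start:
  Pos 0: 's' == 's'
  Pos 1: 'p' != 'e' (stop)
LCP = "s" (length 1)


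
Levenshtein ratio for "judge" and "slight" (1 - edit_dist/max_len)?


Word 1: "judge" (length 5)
Word 2: "slight" (length 6)
One optimal edit sequence:
  1. substitute 'j' -> 's'  (+1)
  2. substitute 'u' -> 'l'  (+1)
  3. substitute 'd' -> 'i'  (+1)
  4. keep 'g'
  5. insert 'h'  (+1)
  6. substitute 'e' -> 't'  (+1)
Edit distance = 5
Max length = max(5, 6) = 6
Similarity = 1 - 5/6
= 0.1667


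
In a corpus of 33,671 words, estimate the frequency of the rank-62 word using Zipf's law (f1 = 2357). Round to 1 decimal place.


Zipf's law: f(r) = f(1) / r
f(1) = 2357
f(62) = 2357 / 62
= 38.0 occurrences


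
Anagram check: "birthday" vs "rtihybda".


Word 1: "birthday" → sorted: abdhirty
Word 2: "rtihybda" → sorted: abdhirty
Same letters? abdhirty == abdhirty
Anagram = Yes


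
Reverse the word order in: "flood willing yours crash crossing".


Original: "flood willing yours crash crossing"
Words (1..n): flood | willing | yours | crash | crossing
Reversed (n..1): crossing | crash | yours | willing | flood
Result = "crossing crash yours willing flood"


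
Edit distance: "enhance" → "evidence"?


Word 1: "enhance" (length 7)
Word 2: "evidence" (length 8)
One optimal edit sequence (insert/delete/substitute each cost 1):
  1. keep 'e'
  2. insert 'v'  (+1)
  3. substitute 'n' -> 'i'  (+1)
  4. substitute 'h' -> 'd'  (+1)
  5. substitute 'a' -> 'e'  (+1)
  6. keep 'n'
  7. keep 'c'
  8. keep 'e'
Total edit operations: 4
Edit distance = 4


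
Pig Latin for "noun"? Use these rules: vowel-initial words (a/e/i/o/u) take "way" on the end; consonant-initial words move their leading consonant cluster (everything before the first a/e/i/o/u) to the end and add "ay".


Word: "noun"
Starts with consonant(s) → move to end, add 'ay'
Consonant cluster: "n"
Pig Latin = "ounnay"


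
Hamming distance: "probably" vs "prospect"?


Comparing character by character (same length = 8):
  Pos 0: 'p' vs 'p' =
  Pos 1: 'r' vs 'r' =
  Pos 2: 'o' vs 'o' =
  Pos 3: 'b' vs 's' !=
  Pos 4: 'a' vs 'p' !=
  Pos 5: 'b' vs 'e' !=
  Pos 6: 'l' vs 'c' !=
  Pos 7: 'y' vs 't' !=
Hamming distance = 5


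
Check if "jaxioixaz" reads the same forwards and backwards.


Word: "jaxioixaz"
Reversed: "zaxioixaj"
Forward == Backward? jaxioixaz != zaxioixaj
Palindrome = No


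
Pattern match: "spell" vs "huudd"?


Pattern of "spell": [0, 1, 2, 3, 3]
Pattern of "huudd": [0, 1, 1, 2, 2]
Patterns do not match
Same pattern = No


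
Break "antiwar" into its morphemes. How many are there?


Word: "antiwar"
Morphemes: anti- + war
Each morpheme carries meaning
= 2 morphemes


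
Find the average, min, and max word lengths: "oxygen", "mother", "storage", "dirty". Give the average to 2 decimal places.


Lengths: "oxygen"=6, "mother"=6, "storage"=7, "dirty"=5
Sum = 24, Count = 4
Average = 24/4 = 6.00
= avg=6.00, min=5, max=7


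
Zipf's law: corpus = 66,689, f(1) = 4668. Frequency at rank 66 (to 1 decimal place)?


Zipf's law: f(r) = f(1) / r
f(1) = 4668
f(66) = 4668 / 66
= 70.7 occurrences


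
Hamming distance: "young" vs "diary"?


Comparing character by character (same length = 5):
  Pos 0: 'y' vs 'd' !=
  Pos 1: 'o' vs 'i' !=
  Pos 2: 'u' vs 'a' !=
  Pos 3: 'n' vs 'r' !=
  Pos 4: 'g' vs 'y' !=
Hamming distance = 5


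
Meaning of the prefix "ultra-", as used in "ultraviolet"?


Prefix: ultra-
Example: ultraviolet = ultra- + violet
Meaning = beyond


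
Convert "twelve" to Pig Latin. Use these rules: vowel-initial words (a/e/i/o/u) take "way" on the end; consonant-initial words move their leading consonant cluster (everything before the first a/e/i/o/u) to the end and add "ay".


Word: "twelve"
Starts with consonant(s) → move to end, add 'ay'
Consonant cluster: "tw"
Pig Latin = "elvetway"


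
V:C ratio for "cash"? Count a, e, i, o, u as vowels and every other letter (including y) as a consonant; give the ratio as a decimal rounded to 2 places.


Word: "cash"
Vowels (a,e,i,o,u): 1
Consonants: 3
Ratio = 1/3
= 0.33


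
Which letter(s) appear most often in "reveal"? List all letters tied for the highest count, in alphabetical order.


Word: "reveal"
Letter counts:
  'a': 1
  'e': 2
  'l': 1
  'r': 1
  'v': 1
Maximum count = 2
Most frequent = 'e' (2 times each)


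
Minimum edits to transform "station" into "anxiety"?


Word 1: "station" (length 7)
Word 2: "anxiety" (length 7)
One optimal edit sequence (insert/delete/substitute each cost 1):
  1. substitute 's' -> 'a'  (+1)
  2. substitute 't' -> 'n'  (+1)
  3. substitute 'a' -> 'x'  (+1)
  4. substitute 't' -> 'i'  (+1)
  5. substitute 'i' -> 'e'  (+1)
  6. substitute 'o' -> 't'  (+1)
  7. substitute 'n' -> 'y'  (+1)
Total edit operations: 7
Edit distance = 7


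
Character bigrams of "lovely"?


Word: "lovely" (length 6)
Number of bigrams = 6 - 2 + 1 = 5
  Position 0: "lo"
  Position 1: "ov"
  Position 2: "ve"
  Position 3: "el"
  Position 4: "ly"
Bigrams = "lo", "ov", "ve", "el", "ly"


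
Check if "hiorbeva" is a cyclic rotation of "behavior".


Word: "behavior", Candidate: "hiorbeva"
Method: check if candidate is substring of word+word
"behaviorbehavior" contains "hiorbeva"? No
Is rotation = No


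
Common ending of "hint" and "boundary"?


Word 1: "hint"
Word 2: "boundary"
Comparing from end:
  Pos -1: 't' != 'y' (stop)
LCS = "" (length 0)


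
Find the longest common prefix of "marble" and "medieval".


Word 1: "marble"
Word 2: "medieval"
Comparing from start:
  Pos 0: 'm' == 'm'
  Pos 1: 'a' != 'e' (stop)
LCP = "m" (length 1)


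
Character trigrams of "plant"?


Word: "plant" (length 5)
Number of trigrams = 5 - 3 + 1 = 3
  Position 0: "pla"
  Position 1: "lan"
  Position 2: "ant"
Trigrams = "pla", "lan", "ant"


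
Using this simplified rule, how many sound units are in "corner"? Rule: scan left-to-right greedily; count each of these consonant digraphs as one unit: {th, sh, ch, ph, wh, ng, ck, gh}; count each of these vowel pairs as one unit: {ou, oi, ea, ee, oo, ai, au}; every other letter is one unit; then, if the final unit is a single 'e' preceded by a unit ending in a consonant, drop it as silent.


Word: "corner" (6 letters)
Left-to-right scan:
  1. 'c' (letter)
  2. 'o' (letter)
  3. 'r' (letter)
  4. 'n' (letter)
  5. 'e' (letter)
  6. 'r' (letter)
Units from scan: 6
Sound units = 6 units


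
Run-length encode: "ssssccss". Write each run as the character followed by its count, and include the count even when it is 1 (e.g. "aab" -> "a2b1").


String: "ssssccss"
Scanning for consecutive runs:
  's' x 4
  'c' x 2
  's' x 2
RLE = "s4c2s2"


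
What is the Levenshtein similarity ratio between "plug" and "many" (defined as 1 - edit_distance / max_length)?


Word 1: "plug" (length 4)
Word 2: "many" (length 4)
One optimal edit sequence:
  1. substitute 'p' -> 'm'  (+1)
  2. substitute 'l' -> 'a'  (+1)
  3. substitute 'u' -> 'n'  (+1)
  4. substitute 'g' -> 'y'  (+1)
Edit distance = 4
Max length = max(4, 4) = 4
Similarity = 1 - 4/4
= 0.0000


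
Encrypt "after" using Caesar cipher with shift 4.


Word: "after"
Shift: 4
Each letter → (letter + shift) mod 26:
  'a' (0) + 4 = 4 → 'e'
  'f' (5) + 4 = 9 → 'j'
  't' (19) + 4 = 23 → 'x'
  'e' (4) + 4 = 8 → 'i'
  'r' (17) + 4 = 21 → 'v'
Result = "ejxiv"


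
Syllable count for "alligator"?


Word: "alligator"
Syllable breakdown: al | li | ga | tor
Counting: 4 parts
= 4 syllables


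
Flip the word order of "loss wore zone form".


Original: "loss wore zone form"
Words (1..n): loss | wore | zone | form
Reversed (n..1): form | zone | wore | loss
Result = "form zone wore loss"


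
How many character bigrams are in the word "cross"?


Word: "cross" (length 5)
Number of 2-grams = length - 2 + 1 = 5 - 2 + 1
= 4


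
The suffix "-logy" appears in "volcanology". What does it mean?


Suffix: -logy
As in: volcanology -> volcano + -logy
Meaning = study of


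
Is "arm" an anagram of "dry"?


Word 1: "dry" → sorted: dry
Word 2: "arm" → sorted: amr
Same letters? dry != amr
Anagram = No


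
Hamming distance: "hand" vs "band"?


Comparing character by character (same length = 4):
  Pos 0: 'h' vs 'b' !=
  Pos 1: 'a' vs 'a' =
  Pos 2: 'n' vs 'n' =
  Pos 3: 'd' vs 'd' =
Hamming distance = 1


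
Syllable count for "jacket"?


Word: "jacket"
Syllable breakdown: jack / et
Counting: 2 parts
= 2 syllables


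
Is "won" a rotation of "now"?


Word: "now", Candidate: "won"
Method: check if candidate is substring of word+word
"nownow" contains "won"? No
Is rotation = No


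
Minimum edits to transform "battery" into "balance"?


Word 1: "battery" (length 7)
Word 2: "balance" (length 7)
One optimal edit sequence (insert/delete/substitute each cost 1):
  1. keep 'b'
  2. keep 'a'
  3. substitute 't' -> 'l'  (+1)
  4. substitute 't' -> 'a'  (+1)
  5. substitute 'e' -> 'n'  (+1)
  6. substitute 'r' -> 'c'  (+1)
  7. substitute 'y' -> 'e'  (+1)
Total edit operations: 5
Edit distance = 5


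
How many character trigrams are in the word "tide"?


Word: "tide" (length 4)
Number of 3-grams = length - 3 + 1 = 4 - 3 + 1
= 2


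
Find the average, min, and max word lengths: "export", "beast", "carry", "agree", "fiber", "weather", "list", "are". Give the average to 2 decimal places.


Lengths: "export"=6, "beast"=5, "carry"=5, "agree"=5, "fiber"=5, "weather"=7, "list"=4, "are"=3
Sum = 40, Count = 8
Average = 40/8 = 5.00
= avg=5.00, min=3, max=7


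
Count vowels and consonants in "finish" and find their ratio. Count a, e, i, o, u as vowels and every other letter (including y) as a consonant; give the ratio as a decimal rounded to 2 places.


Word: "finish"
Vowels (a,e,i,o,u): 2
Consonants: 4
Ratio = 2/4
= 0.50


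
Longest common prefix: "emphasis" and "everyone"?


Word 1: "emphasis"
Word 2: "everyone"
Comparing from start:
  Pos 0: 'e' == 'e'
  Pos 1: 'm' != 'v' (stop)
LCP = "e" (length 1)


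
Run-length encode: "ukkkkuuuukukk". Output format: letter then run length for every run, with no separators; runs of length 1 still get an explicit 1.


String: "ukkkkuuuukukk"
Scanning for consecutive runs:
  'u' x 1
  'k' x 4
  'u' x 4
  'k' x 1
  'u' x 1
  'k' x 2
RLE = "u1k4u4k1u1k2"


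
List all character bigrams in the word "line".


Word: "line" (length 4)
Number of bigrams = 4 - 2 + 1 = 3
  Position 0: "li"
  Position 1: "in"
  Position 2: "ne"
Bigrams = "li", "in", "ne"


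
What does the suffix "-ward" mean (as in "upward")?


Suffix: -ward
As in: upward -> up + -ward
Meaning = in the direction of


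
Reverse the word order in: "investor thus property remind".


Original: "investor thus property remind"
Words (1..n): investor | thus | property | remind
Reversed (n..1): remind | property | thus | investor
Result = "remind property thus investor"


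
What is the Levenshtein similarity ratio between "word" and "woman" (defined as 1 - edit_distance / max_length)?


Word 1: "word" (length 4)
Word 2: "woman" (length 5)
One optimal edit sequence:
  1. keep 'w'
  2. keep 'o'
  3. insert 'm'  (+1)
  4. substitute 'r' -> 'a'  (+1)
  5. substitute 'd' -> 'n'  (+1)
Edit distance = 3
Max length = max(4, 5) = 5
Similarity = 1 - 3/5
= 0.4000


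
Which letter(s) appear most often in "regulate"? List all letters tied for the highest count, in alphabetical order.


Word: "regulate"
Letter counts:
  'a': 1
  'e': 2
  'g': 1
  'l': 1
  'r': 1
  't': 1
  'u': 1
Maximum count = 2
Most frequent = 'e' (2 times each)


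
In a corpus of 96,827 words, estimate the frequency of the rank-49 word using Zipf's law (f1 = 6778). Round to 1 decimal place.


Zipf's law: f(r) = f(1) / r
f(1) = 6778
f(49) = 6778 / 49
= 138.3 occurrences


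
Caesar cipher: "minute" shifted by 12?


Word: "minute"
Shift: 12
Each letter → (letter + shift) mod 26:
  'm' (12) + 12 = 24 → 'y'
  'i' (8) + 12 = 20 → 'u'
  'n' (13) + 12 = 25 → 'z'
  'u' (20) + 12 = 6 → 'g'
  't' (19) + 12 = 5 → 'f'
  'e' (4) + 12 = 16 → 'q'
Result = "yuzgfq"


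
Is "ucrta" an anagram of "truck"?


Word 1: "truck" → sorted: ckrtu
Word 2: "ucrta" → sorted: acrtu
Same letters? ckrtu != acrtu
Anagram = No


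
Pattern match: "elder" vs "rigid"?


Pattern of "elder": [0, 1, 2, 0, 3]
Pattern of "rigid": [0, 1, 2, 1, 3]
Patterns do not match
Same pattern = No


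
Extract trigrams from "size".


Word: "size" (length 4)
Number of trigrams = 4 - 3 + 1 = 2
  Position 0: "siz"
  Position 1: "ize"
Trigrams = "siz", "ize"


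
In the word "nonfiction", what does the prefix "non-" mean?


Prefix: non-
Example: nonfiction (non- + fiction)
Meaning = not


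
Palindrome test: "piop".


Word: "piop"
Reversed: "poip"
Forward == Backward? piop != poip
Palindrome = No


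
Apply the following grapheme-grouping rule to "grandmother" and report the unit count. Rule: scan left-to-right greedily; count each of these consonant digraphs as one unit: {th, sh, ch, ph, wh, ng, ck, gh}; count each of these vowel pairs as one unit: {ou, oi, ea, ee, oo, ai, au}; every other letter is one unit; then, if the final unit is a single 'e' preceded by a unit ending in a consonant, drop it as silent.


Word: "grandmother" (11 letters)
Left-to-right scan:
  [1] 'g' (letter)
  [2] 'r' (letter)
  [3] 'a' (letter)
  [4] 'n' (letter)
  [5] 'd' (letter)
  [6] 'm' (letter)
  [7] 'o' (letter)
  [8] 'th' (digraph)
  [9] 'e' (letter)
  [10] 'r' (letter)
Units from scan: 10
Sound units = 10 units
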